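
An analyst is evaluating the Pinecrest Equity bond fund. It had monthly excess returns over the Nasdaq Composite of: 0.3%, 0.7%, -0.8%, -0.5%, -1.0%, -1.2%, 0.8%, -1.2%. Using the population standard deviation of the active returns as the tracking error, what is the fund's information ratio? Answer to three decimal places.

Mean return r̄ = -2.90 / 8 = -0.3625%
Σ(r − r̄)² = (0.3 − (-0.3625))² + (0.7 − (-0.3625))² + (-0.8 − (-0.3625))² + … = 4.9388
σ = √[4.9388 / 8] = 0.7857%
IR = r̄ / tracking error = -0.3625 / 0.7857 = -0.4614

-0.461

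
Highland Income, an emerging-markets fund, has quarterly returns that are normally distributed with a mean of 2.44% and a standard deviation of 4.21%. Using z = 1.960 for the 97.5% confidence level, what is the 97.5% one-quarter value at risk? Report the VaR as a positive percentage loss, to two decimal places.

VaR (as % loss) = −(μ − z·σ) = −(2.44% − 1.960 × 4.21%) = −(-5.8116%) = 5.8116%

5.81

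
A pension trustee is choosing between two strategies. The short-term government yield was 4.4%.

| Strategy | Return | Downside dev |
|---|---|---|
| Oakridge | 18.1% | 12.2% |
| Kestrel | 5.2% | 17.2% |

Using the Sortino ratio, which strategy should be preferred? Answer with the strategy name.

Oakridge

Oakridge: Sortino ratio = (18.1% − 4.4%) / 12.2% = 1.123
Kestrel: Sortino ratio = (5.2% − 4.4%) / 17.2% = 0.047
Highest: Oakridge (1.123).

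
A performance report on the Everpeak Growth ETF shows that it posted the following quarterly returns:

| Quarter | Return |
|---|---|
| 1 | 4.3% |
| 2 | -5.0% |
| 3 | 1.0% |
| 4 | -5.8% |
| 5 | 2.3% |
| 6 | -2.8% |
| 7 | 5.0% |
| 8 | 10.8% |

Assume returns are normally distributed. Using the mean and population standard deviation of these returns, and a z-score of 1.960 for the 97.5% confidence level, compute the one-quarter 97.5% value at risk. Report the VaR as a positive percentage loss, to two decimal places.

r̄ = (4.3 − 5 + 1 − 5.8 + 2.3 − 2.8 + 5 + 10.8) / 8 = 1.2250%
Population σ = √[Σ(r − r̄)² / 8] = √[220.8950 / 8] = √27.6119 = 5.2547%
VaR = −(r̄ − z·σ) = −(1.2250 − 1.960 × 5.2547) = −(-9.0742) = 9.0742%

9.07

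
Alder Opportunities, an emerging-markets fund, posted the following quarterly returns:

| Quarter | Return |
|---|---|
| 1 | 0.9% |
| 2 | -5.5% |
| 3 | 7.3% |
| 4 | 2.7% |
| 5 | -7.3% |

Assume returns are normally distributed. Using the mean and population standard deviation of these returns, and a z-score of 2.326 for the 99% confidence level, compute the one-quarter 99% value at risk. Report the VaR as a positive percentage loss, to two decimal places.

12.87

r̄ = (0.9 − 5.5 + 7.3 + 2.7 − 7.3) / 5 = -1.90 / 5 = -0.3800%
Σ(r − r̄)² = 144.2080; population σ = √(144.2080/5) = 5.3704%
VaR = −(r̄ − z·σ) = −(-0.3800 − 2.326 × 5.3704) = −(-12.8716) = 12.8716%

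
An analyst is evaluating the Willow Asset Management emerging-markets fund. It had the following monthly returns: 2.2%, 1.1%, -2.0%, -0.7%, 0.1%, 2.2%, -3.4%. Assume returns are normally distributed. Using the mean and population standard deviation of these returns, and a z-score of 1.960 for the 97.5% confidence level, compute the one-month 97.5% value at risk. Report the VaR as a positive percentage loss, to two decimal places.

μ = (2.2 + 1.1 − 2 − 0.7 + 0.1 + 2.2 − 3.4) / 7 = -0.50 / 7 = -0.0714%
Population σ = √[Σ(r − μ)² / 7] = √[26.9143 / 7] = √3.8449 = 1.9608%
VaR = −(μ − z·σ) = −(-0.0714 − 1.960 × 1.9608) = −(-3.9146) = 3.9146%

3.91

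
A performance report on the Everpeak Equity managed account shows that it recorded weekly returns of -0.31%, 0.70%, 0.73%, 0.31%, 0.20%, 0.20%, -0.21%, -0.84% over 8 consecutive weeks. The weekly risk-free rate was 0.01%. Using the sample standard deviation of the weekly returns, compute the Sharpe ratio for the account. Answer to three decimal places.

r̄ = (-0.31 + 0.7 + 0.73 + 0.31 + 0.2 + 0.2 − 0.21 − 0.84) / 8 = 0.0975%
Σ(r − r̄)² = (-0.31 − 0.0975)² + (0.7 − 0.0975)² + … = 1.9688
sample σ = √(1.9688 / 7) = √0.2813 = 0.5304%
Sharpe = (r̄ − rf) / σ = (0.0975 − 0.01) / 0.5304 = 0.0875 / 0.5304 = 0.1650

0.165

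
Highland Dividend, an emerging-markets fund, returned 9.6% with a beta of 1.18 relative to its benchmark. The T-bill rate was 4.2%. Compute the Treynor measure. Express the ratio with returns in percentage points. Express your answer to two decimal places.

4.58

Treynor = (Rp − Rf) / β = (9.6% − 4.2%) / 1.18 = 5.40 / 1.18 = 4.5763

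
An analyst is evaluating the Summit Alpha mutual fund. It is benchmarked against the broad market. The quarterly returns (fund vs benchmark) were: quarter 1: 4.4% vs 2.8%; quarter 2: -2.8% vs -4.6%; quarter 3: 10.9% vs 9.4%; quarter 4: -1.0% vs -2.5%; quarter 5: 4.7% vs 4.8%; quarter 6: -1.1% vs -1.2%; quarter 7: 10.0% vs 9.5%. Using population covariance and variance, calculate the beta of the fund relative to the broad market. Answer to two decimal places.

r̄p = 3.5857%,  r̄m = 2.6000%
Cov = Σ(rp − r̄p)(rm − r̄m) / 7 = 26.2543
Var(rm) = Σ(rm − r̄m)² / 7 = 27.2886
β = Cov / Var = 26.2543 / 27.2886 = 0.9621

0.96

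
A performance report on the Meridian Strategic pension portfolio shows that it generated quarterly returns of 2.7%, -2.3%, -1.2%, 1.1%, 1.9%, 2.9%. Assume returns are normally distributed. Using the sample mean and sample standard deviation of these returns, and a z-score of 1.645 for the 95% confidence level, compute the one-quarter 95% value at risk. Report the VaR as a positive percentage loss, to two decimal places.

r̄ = (2.7 − 2.3 − 1.2 + 1.1 + 1.9 + 2.9) / 6 = 0.8500%
Σ(r − r̄)² = (2.7 − 0.8500)² + (-2.3 − 0.8500)² + (-1.2 − 0.8500)² + … = 22.9150
σ = √[22.9150 / 5] = 2.1408%
VaR = −(r̄ − z·σ) = −(0.8500 − 1.645 × 2.1408) = −(-2.6716) = 2.6716%

2.67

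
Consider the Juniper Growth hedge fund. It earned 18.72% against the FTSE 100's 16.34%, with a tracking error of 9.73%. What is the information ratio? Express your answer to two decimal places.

0.24

IR = (Rp − Rb) / TE = (18.72% − 16.34%) / 9.73% = 2.38% / 9.73% = 0.2446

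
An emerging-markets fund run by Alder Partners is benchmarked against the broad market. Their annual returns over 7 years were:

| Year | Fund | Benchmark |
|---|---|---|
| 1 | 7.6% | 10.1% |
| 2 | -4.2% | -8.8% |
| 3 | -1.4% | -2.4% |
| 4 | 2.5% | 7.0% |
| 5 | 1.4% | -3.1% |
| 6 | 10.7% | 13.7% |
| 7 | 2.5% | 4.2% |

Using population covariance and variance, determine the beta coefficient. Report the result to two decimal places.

0.60

r̄p = 2.7286%,  r̄m = 2.9571%
Cov = Σ(rp − r̄p)(rm − r̄m) / 7 = 32.9784
Var(rm) = Σ(rm − r̄m)² / 7 = 55.4196
β = Cov / Var = 32.9784 / 55.4196 = 0.5951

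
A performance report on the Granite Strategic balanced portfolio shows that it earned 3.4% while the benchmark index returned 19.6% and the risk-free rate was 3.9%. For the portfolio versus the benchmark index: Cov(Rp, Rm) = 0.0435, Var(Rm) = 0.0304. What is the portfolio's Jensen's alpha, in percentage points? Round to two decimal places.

β = Cov / Var = 0.0435 / 0.0304 = 1.4309
E[R] = Rf + β(Rm − Rf) = 3.9% + 1.4309 × (19.6% − 3.9%) = 26.3651%
α = Rp − E[R] = 3.4% − 26.3651% = -22.9651

-22.97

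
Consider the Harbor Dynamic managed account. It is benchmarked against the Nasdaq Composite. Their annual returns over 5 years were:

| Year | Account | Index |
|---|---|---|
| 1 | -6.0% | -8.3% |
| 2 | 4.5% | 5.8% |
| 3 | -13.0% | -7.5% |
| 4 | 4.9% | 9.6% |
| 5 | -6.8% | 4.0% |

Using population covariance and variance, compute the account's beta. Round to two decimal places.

r̄p = -3.2800%,  r̄m = 0.7200%
Cov = Σ(rp − r̄p)(rm − r̄m) / 5 = 41.0096
Var(rm) = Σ(rm − r̄m)² / 5 = 52.8696
β = Cov / Var = 41.0096 / 52.8696 = 0.7757

0.78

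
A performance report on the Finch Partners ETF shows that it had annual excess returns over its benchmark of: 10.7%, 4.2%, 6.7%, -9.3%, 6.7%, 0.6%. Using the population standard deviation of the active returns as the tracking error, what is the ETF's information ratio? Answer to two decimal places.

r̄ = (10.7 + 4.2 + 6.7 − 9.3 + 6.7 + 0.6) / 6 = 19.60 / 6 = 3.2667%
Σ(r − r̄)² = 244.7333; population σ = √(244.7333/6) = 6.3866%
IR = r̄ / tracking error = 3.2667 / 6.3866 = 0.5115

0.51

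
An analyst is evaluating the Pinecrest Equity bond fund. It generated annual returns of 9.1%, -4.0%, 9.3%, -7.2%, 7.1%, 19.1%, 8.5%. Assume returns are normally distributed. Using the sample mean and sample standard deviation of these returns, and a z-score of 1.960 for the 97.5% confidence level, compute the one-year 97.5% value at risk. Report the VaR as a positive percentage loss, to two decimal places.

Mean return r̄ = 41.90 / 7 = 5.9857%
Σ(r − r̄)² = (9.1 − 5.9857)² + (-4 − 5.9857)² + (9.3 − 5.9857)² + … = 473.8086
sample σ = √(473.8086 / 6) = √78.9681 = 8.8864%
VaR = −(r̄ − z·σ) = −(5.9857 − 1.960 × 8.8864) = −(-11.4316) = 11.4316%

11.43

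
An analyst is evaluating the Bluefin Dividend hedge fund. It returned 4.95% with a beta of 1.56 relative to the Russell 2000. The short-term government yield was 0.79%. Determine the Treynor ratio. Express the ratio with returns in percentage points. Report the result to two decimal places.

2.67

Treynor = (Rp − Rf) / β = (4.95% − 0.79%) / 1.56 = 4.16 / 1.56 = 2.6667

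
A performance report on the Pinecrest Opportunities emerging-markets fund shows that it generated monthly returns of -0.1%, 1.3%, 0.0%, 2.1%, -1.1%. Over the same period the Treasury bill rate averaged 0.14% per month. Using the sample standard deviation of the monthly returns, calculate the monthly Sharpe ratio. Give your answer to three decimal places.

0.238

r̄ = (-0.1 + 1.3 + 0 + 2.1 − 1.1) / 5 = 0.4400%
Σ(r − r̄)² = 6.3520; sample σ = √(6.3520/4) = 1.2602%
Sharpe = (r̄ − rf) / σ = (0.4400 − 0.14) / 1.2602 = 0.3000 / 1.2602 = 0.2381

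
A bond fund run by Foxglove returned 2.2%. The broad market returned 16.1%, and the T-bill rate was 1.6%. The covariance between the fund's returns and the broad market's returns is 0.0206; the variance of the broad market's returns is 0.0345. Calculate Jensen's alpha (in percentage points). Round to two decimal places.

β = Cov / Var = 0.0206 / 0.0345 = 0.5971
E[R] = Rf + β(Rm − Rf) = 1.6% + 0.5971 × (16.1% − 1.6%) = 10.2580%
α = Rp − E[R] = 2.2% − 10.2580% = -8.0580

-8.06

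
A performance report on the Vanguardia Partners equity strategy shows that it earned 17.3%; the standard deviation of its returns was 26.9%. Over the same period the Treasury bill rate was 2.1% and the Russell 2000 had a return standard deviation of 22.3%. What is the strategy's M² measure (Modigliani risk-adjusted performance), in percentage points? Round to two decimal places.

14.70

Sharpe = (Rp − Rf) / σp = (17.3% − 2.1%) / 26.9% = 0.5651
M² = Rf + Sharpe × σm = 2.1% + 0.5651 × 22.3% = 14.7017%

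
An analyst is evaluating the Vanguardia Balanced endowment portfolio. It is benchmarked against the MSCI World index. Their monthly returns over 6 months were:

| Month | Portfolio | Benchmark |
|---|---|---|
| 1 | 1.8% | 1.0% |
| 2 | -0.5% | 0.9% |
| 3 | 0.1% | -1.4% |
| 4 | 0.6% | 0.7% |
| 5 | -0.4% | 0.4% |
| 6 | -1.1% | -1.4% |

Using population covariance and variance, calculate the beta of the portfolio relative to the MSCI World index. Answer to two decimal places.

r̄p = 0.0833%,  r̄m = 0.0333%
Cov = Σ(rp − r̄p)(rm − r̄m) / 6 = 0.4989
Var(rm) = Σ(rm − r̄m)² / 6 = 1.0622
β = Cov / Var = 0.4989 / 1.0622 = 0.4697

0.47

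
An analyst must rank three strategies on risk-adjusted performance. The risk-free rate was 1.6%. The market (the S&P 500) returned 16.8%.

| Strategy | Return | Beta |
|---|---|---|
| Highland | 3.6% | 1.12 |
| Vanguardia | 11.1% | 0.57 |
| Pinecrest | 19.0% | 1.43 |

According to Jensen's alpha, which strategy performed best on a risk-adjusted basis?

Highland: α = 3.6% − [1.6% + 1.12 × (16.8% − 1.6%)] = -15.024
Vanguardia: α = 11.1% − [1.6% + 0.57 × (16.8% − 1.6%)] = 0.836
Pinecrest: α = 19.0% − [1.6% + 1.43 × (16.8% − 1.6%)] = -4.336
Highest: Vanguardia (0.836).

Vanguardia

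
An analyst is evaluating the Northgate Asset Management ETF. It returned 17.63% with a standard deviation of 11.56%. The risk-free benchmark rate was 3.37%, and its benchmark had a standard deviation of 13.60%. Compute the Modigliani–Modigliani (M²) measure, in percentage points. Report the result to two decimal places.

20.15

Sharpe = (Rp − Rf) / σp = (17.63% − 3.37%) / 11.56% = 1.2336
M² = Rf + Sharpe × σm = 3.37% + 1.2336 × 13.60% = 20.1470%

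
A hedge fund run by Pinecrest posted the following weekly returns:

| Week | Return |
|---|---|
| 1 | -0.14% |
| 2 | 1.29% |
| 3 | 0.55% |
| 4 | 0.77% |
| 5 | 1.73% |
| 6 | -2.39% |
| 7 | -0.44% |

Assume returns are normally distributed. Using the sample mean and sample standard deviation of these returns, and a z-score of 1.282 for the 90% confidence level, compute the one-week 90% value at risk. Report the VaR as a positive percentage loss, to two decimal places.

μ = (-0.14 + 1.29 + 0.55 + 0.77 + 1.73 − 2.39 − 0.44) / 7 = 1.370 / 7 = 0.1957%
Sample std dev = √[11.2096 / 6] = 1.3668%
VaR = −(μ − z·σ) = −(0.1957 − 1.282 × 1.3668) = −(-1.5565) = 1.5565%

1.56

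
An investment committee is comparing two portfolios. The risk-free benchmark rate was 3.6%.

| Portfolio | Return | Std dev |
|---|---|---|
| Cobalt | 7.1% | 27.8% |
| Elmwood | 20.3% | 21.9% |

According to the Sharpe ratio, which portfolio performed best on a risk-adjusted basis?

Cobalt: Sharpe ratio = (7.1% − 3.6%) / 27.8% = 0.126
Elmwood: Sharpe ratio = (20.3% − 3.6%) / 21.9% = 0.763
Highest: Elmwood (0.763).

Elmwood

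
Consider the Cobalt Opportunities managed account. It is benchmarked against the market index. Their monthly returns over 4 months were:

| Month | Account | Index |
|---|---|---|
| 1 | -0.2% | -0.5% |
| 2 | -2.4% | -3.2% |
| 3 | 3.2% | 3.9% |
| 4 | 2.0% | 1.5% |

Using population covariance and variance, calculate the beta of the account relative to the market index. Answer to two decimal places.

0.81

r̄p = 0.6500%,  r̄m = 0.4250%
Cov = Σ(rp − r̄p)(rm − r̄m) / 4 = 5.5388
Var(rm) = Σ(rm − r̄m)² / 4 = 6.8069
β = Cov / Var = 5.5388 / 6.8069 = 0.8137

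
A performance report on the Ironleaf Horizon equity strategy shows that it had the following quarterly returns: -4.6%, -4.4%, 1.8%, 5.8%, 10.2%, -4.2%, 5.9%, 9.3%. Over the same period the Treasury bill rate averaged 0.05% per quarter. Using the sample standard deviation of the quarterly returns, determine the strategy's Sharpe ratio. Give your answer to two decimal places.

r̄ = (-4.6 − 4.4 + 1.8 + 5.8 + 10.2 − 4.2 + 5.9 + 9.3) / 8 = 19.80 / 8 = 2.4750%
Σ(r − r̄)² = (-4.6 − 2.4750)² + (-4.4 − 2.4750)² + (1.8 − 2.4750)² + … = 271.3750
σ = √[271.3750 / 7] = 6.2264%
Sharpe = (r̄ − rf) / σ = (2.4750 − 0.05) / 6.2264 = 2.4250 / 6.2264 = 0.3895

0.39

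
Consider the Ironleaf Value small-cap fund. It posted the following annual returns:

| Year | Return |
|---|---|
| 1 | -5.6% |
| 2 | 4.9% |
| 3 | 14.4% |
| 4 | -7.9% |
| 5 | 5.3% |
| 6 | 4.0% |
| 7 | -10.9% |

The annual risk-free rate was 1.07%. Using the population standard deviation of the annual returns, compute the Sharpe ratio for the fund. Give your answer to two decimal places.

Mean return r̄ = 4.20 / 7 = 0.6000%
Population std dev = √[485.5200 / 7] = 8.3283%
Sharpe = (r̄ − rf) / σ = (0.6000 − 1.07) / 8.3283 = -0.4700 / 8.3283 = -0.0564

-0.06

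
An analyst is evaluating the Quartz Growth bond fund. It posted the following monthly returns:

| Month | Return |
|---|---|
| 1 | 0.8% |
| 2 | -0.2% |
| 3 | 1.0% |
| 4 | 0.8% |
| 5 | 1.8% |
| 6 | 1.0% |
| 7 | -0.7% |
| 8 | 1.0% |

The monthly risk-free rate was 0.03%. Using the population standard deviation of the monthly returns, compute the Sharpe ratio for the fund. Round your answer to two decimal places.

Mean return r̄ = 5.50 / 8 = 0.6875%
Σ(r − r̄)² = (0.8 − 0.6875)² + (-0.2 − 0.6875)² + … = 4.2688
population σ = √(4.2688 / 8) = √0.5336 = 0.7305%
Sharpe = (r̄ − rf) / σ = (0.6875 − 0.03) / 0.7305 = 0.6575 / 0.7305 = 0.9001

0.90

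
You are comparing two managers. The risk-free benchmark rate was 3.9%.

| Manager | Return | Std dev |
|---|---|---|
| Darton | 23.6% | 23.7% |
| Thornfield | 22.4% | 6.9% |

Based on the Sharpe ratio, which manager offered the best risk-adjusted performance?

Darton: Sharpe ratio = (23.6% − 3.9%) / 23.7% = 0.831
Thornfield: Sharpe ratio = (22.4% − 3.9%) / 6.9% = 2.681
Highest: Thornfield (2.681).

Thornfield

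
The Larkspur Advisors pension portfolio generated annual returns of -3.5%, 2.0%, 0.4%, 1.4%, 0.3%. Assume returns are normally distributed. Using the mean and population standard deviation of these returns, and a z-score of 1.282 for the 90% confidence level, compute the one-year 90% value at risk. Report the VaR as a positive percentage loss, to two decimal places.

2.34

Mean return r̄ = 0.60 / 5 = 0.1200%
Σ(r − r̄)² = (-3.5 − 0.1200)² + (2 − 0.1200)² + … = 18.3880
population σ = √(18.3880 / 5) = √3.6776 = 1.9177%
VaR = −(r̄ − z·σ) = −(0.1200 − 1.282 × 1.9177) = −(-2.3385) = 2.3385%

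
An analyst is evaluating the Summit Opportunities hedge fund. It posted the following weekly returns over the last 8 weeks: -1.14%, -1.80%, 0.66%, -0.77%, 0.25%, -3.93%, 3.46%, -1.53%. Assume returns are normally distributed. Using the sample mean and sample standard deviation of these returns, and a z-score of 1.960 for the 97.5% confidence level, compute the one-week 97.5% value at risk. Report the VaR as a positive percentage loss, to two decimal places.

Mean return r̄ = -4.800 / 8 = -0.6000%
Σ(r − r̄)² = (-1.14 − (-0.6000))² + (-1.8 − (-0.6000))² + … = 32.5080
sample σ = √(32.5080 / 7) = √4.6440 = 2.1550%
VaR = −(r̄ − z·σ) = −(-0.6000 − 1.960 × 2.1550) = −(-4.8238) = 4.8238%

4.82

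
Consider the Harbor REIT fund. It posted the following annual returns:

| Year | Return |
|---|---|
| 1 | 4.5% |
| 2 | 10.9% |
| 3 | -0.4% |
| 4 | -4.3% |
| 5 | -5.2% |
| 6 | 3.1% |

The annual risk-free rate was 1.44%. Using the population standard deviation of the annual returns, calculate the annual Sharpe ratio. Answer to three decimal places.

μ = (4.5 + 10.9 − 0.4 − 4.3 − 5.2 + 3.1) / 6 = 8.60 / 6 = 1.4333%
Population σ = √[Σ(r − μ)² / 6] = √[182.0333 / 6] = √30.3389 = 5.5081%
Sharpe = (μ − rf) / σ = (1.4333 − 1.44) / 5.5081 = -0.0067 / 5.5081 = -0.0012

-0.001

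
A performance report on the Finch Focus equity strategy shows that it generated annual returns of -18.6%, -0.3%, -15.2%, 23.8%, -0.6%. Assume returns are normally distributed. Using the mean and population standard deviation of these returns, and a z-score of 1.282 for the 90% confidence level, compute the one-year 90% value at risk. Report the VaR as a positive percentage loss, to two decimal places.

21.37

r̄ = (-18.6 − 0.3 − 15.2 + 23.8 − 0.6) / 5 = -10.90 / 5 = -2.1800%
Population std dev = √[1120.1280 / 5] = 14.9675%
VaR = −(r̄ − z·σ) = −(-2.1800 − 1.282 × 14.9675) = −(-21.3683) = 21.3683%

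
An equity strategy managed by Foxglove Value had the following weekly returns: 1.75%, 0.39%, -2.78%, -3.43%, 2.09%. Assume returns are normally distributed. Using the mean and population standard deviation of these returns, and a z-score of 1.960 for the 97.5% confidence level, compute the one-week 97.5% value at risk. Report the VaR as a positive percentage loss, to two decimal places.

Mean return μ = -1.980 / 5 = -0.3960%
Σ(r − μ)² = (1.75 − (-0.3960))² + (0.39 − (-0.3960))² + (-2.78 − (-0.3960))² + … = 26.2919
population σ = √(26.2919 / 5) = √5.2584 = 2.2931%
VaR = −(μ − z·σ) = −(-0.3960 − 1.960 × 2.2931) = −(-4.8905) = 4.8905%

4.89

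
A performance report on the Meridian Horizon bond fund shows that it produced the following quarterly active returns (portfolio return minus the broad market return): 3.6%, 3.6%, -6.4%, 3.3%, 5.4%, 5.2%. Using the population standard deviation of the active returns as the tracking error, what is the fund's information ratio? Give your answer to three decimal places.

0.606

r̄ = (3.6 + 3.6 − 6.4 + 3.3 + 5.4 + 5.2) / 6 = 14.70 / 6 = 2.4500%
Population σ = √[Σ(r − r̄)² / 6] = √[97.9550 / 6] = √16.3258 = 4.0405%
IR = r̄ / tracking error = 2.4500 / 4.0405 = 0.6064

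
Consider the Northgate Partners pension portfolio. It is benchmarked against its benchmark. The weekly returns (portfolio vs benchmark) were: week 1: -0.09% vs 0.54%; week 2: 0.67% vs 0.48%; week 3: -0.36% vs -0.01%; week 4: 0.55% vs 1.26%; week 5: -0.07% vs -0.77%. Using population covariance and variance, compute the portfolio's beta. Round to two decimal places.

0.36

r̄p = 0.1400%,  r̄m = 0.3000%
Cov = Σ(rp − r̄p)(rm − r̄m) / 5 = 0.1627
Var(rm) = Σ(rm − r̄m)² / 5 = 0.4505
β = Cov / Var = 0.1627 / 0.4505 = 0.3612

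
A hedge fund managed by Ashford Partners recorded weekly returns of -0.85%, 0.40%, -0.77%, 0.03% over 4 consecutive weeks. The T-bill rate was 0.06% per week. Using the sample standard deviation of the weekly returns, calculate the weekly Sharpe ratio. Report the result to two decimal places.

Mean return r̄ = -1.190 / 4 = -0.2975%
Σ(r − r̄)² = (-0.85 − (-0.2975))² + (0.4 − (-0.2975))² + … = 1.1223
σ = √[1.1223 / 3] = 0.6116%
Sharpe = (r̄ − rf) / σ = (-0.2975 − 0.06) / 0.6116 = -0.3575 / 0.6116 = -0.5845

-0.58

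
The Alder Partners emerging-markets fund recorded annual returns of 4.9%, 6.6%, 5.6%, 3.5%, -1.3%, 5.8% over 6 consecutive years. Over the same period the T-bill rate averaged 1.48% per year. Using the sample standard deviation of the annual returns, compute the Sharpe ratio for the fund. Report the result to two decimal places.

0.94

r̄ = (4.9 + 6.6 + 5.6 + 3.5 − 1.3 + 5.8) / 6 = 25.10 / 6 = 4.1833%
Sample std dev = √[41.5083 / 5] = 2.8813%
Sharpe = (r̄ − rf) / σ = (4.1833 − 1.48) / 2.8813 = 2.7033 / 2.8813 = 0.9382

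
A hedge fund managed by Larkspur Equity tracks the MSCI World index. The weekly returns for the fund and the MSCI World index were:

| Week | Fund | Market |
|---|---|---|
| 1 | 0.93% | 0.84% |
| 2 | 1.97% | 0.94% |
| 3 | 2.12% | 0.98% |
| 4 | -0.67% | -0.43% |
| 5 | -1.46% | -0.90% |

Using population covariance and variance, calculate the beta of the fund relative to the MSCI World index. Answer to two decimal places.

1.75

r̄p = 0.5780%,  r̄m = 0.2860%
Cov = Σ(rp − r̄p)(rm − r̄m) / 5 = 1.0972
Var(rm) = Σ(rm − r̄m)² / 5 = 0.6271
β = Cov / Var = 1.0972 / 0.6271 = 1.7496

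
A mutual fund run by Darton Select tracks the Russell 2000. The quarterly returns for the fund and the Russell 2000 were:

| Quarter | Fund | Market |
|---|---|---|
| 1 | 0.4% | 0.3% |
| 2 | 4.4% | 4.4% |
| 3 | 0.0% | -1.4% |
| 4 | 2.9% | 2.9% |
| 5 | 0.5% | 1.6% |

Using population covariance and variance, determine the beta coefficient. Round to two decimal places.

0.79

r̄p = 1.6400%,  r̄m = 1.5600%
Cov = Σ(rp − r̄p)(rm − r̄m) / 5 = 3.1796
Var(rm) = Σ(rm − r̄m)² / 5 = 4.0424
β = Cov / Var = 3.1796 / 4.0424 = 0.7866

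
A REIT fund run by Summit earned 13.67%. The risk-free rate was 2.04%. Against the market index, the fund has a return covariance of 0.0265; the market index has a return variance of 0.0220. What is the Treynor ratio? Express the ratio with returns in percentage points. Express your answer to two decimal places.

β = Cov / Var = 0.0265 / 0.0220 = 1.2045
Treynor = (Rp − Rf) / β = (13.67% − 2.04%) / 1.2045 = 11.63 / 1.2045 = 9.6555

9.66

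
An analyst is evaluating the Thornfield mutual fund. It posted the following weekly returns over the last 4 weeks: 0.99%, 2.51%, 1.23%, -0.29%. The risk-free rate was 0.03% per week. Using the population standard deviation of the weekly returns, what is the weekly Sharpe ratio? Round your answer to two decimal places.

1.09

Mean return μ = 4.440 / 4 = 1.1100%
Σ(r − μ)² = 3.9488; population σ = √(3.9488/4) = 0.9936%
Sharpe = (μ − rf) / σ = (1.1100 − 0.03) / 0.9936 = 1.0800 / 0.9936 = 1.0870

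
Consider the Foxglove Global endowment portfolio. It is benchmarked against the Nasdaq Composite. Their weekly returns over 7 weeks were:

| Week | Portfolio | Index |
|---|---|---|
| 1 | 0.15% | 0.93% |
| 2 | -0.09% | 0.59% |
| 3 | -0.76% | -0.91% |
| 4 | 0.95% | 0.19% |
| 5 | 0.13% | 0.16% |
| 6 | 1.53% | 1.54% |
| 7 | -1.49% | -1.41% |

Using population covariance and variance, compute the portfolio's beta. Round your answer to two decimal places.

0.85

r̄p = 0.0600%,  r̄m = 0.1557%
Cov = Σ(rp − r̄p)(rm − r̄m) / 7 = 0.7673
Var(rm) = Σ(rm − r̄m)² / 7 = 0.8990
β = Cov / Var = 0.7673 / 0.8990 = 0.8535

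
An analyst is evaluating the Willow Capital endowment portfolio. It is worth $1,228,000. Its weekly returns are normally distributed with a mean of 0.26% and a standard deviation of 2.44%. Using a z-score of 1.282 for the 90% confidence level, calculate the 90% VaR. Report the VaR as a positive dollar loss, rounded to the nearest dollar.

$35,220

Return at the 90% tail: μ − z·σ = 0.26% − 1.282 × 2.44% = 0.26 − 3.12808 = -2.86808%
VaR = −(-2.86808%) × $1,228,000 = 2.86808% × $1,228,000 = $35,220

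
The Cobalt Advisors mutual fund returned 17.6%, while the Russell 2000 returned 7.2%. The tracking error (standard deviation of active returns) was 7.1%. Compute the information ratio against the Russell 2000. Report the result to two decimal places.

IR = (Rp − Rb) / TE = (17.6% − 7.2%) / 7.1% = 10.40% / 7.1% = 1.4648

1.46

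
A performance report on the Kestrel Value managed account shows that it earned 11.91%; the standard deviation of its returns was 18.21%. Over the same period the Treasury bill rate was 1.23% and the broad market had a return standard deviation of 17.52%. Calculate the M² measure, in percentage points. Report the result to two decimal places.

11.51

Sharpe = (Rp − Rf) / σp = (11.91% − 1.23%) / 18.21% = 0.5865
M² = Rf + Sharpe × σm = 1.23% + 0.5865 × 17.52% = 11.5055%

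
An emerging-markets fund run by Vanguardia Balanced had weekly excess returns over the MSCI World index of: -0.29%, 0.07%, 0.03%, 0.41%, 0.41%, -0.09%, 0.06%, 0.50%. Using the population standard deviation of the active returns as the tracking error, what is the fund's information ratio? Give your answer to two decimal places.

0.53

r̄ = (-0.29 + 0.07 + 0.03 + 0.41 + 0.41 − 0.09 + 0.06 + 0.5) / 8 = 0.1375%
Population σ = √[Σ(r − r̄)² / 8] = √[0.5366 / 8] = √0.0671 = 0.2590%
IR = r̄ / tracking error = 0.1375 / 0.2590 = 0.5309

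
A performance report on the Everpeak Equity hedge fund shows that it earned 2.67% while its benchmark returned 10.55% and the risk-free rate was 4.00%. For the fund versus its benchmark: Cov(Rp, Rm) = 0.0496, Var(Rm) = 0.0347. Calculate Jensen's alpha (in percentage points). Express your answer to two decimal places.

-10.69

β = Cov / Var = 0.0496 / 0.0347 = 1.4294
E[R] = Rf + β(Rm − Rf) = 4.00% + 1.4294 × (10.55% − 4.00%) = 13.3626%
α = Rp − E[R] = 2.67% − 13.3626% = -10.6926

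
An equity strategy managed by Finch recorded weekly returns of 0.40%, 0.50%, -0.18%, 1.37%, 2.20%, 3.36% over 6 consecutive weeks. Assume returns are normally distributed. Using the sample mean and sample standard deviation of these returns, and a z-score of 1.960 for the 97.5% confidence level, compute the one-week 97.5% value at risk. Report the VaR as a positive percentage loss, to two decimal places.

Mean return r̄ = 7.650 / 6 = 1.2750%
Σ(r − r̄)² = 8.6952; sample σ = √(8.6952/5) = 1.3187%
VaR = −(r̄ − z·σ) = −(1.2750 − 1.960 × 1.3187) = −(-1.3097) = 1.3097%

1.31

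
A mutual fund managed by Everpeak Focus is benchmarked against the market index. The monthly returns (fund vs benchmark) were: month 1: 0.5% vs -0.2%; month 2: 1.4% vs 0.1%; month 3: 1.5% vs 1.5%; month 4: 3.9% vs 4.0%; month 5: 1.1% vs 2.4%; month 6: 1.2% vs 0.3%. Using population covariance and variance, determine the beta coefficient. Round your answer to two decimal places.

0.60

r̄p = 1.6000%,  r̄m = 1.3500%
Cov = Σ(rp − r̄p)(rm − r̄m) / 6 = 1.3217
Var(rm) = Σ(rm − r̄m)² / 6 = 2.2025
β = Cov / Var = 1.3217 / 2.2025 = 0.6001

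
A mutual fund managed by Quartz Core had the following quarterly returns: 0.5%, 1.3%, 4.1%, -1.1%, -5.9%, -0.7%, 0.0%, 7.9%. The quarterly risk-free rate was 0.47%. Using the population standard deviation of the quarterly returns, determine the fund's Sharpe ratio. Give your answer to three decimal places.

r̄ = (0.5 + 1.3 + 4.1 − 1.1 − 5.9 − 0.7 + 0 + 7.9) / 8 = 0.7625%
Σ(r − r̄)² = (0.5 − 0.7625)² + (1.3 − 0.7625)² + (4.1 − 0.7625)² + … = 113.0188
population σ = √(113.0188 / 8) = √14.1274 = 3.7586%
Sharpe = (r̄ − rf) / σ = (0.7625 − 0.47) / 3.7586 = 0.2925 / 3.7586 = 0.0778

0.078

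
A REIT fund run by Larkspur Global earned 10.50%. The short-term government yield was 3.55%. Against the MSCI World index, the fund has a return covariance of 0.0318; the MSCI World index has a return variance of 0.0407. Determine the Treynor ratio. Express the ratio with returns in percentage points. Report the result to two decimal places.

8.90

β = Cov / Var = 0.0318 / 0.0407 = 0.7813
Treynor = (Rp − Rf) / β = (10.50% − 3.55%) / 0.7813 = 6.95 / 0.7813 = 8.8954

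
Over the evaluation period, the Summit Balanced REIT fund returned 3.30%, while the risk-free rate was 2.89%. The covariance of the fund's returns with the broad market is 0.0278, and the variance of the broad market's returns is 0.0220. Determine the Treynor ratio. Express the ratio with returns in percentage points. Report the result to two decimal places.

β = Cov / Var = 0.0278 / 0.0220 = 1.2636
Treynor = (Rp − Rf) / β = (3.30% − 2.89%) / 1.2636 = 0.41 / 1.2636 = 0.3245

0.32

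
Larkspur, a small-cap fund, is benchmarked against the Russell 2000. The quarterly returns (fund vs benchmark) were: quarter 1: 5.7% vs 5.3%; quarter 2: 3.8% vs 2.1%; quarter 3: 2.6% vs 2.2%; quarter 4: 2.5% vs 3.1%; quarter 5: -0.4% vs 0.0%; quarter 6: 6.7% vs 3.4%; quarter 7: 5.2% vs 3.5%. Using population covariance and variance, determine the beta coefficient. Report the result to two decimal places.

r̄p = 3.7286%,  r̄m = 2.8000%
Cov = Σ(rp − r̄p)(rm − r̄m) / 7 = 2.7943
Var(rm) = Σ(rm − r̄m)² / 7 = 2.2686
β = Cov / Var = 2.7943 / 2.2686 = 1.2317

1.23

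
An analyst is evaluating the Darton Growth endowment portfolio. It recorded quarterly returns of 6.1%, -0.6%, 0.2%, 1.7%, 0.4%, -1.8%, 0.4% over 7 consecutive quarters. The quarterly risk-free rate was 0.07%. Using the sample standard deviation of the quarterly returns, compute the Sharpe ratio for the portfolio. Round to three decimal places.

0.335

r̄ = (6.1 − 0.6 + 0.2 + 1.7 + 0.4 − 1.8 + 0.4) / 7 = 6.40 / 7 = 0.9143%
Sample std dev = √[38.2086 / 6] = 2.5235%
Sharpe = (r̄ − rf) / σ = (0.9143 − 0.07) / 2.5235 = 0.8443 / 2.5235 = 0.3346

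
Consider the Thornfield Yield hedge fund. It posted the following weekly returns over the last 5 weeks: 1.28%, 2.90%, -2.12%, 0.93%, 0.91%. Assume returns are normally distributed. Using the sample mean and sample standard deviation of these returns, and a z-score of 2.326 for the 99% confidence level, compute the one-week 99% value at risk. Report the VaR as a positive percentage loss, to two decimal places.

μ = (1.28 + 2.9 − 2.12 + 0.93 + 0.91) / 5 = 3.900 / 5 = 0.7800%
Σ(r − μ)² = 13.1938; sample σ = √(13.1938/4) = 1.8162%
VaR = −(μ − z·σ) = −(0.7800 − 2.326 × 1.8162) = −(-3.4445) = 3.4445%

3.44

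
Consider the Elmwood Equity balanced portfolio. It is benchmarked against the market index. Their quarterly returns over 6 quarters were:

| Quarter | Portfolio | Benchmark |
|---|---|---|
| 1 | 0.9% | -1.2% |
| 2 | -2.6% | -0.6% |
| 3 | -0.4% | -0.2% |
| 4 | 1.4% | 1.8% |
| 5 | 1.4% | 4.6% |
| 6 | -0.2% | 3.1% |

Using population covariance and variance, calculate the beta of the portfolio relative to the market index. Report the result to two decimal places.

r̄p = 0.0833%,  r̄m = 1.2500%
Cov = Σ(rp − r̄p)(rm − r̄m) / 6 = 1.3792
Var(rm) = Σ(rm − r̄m)² / 6 = 4.4125
β = Cov / Var = 1.3792 / 4.4125 = 0.3126

0.31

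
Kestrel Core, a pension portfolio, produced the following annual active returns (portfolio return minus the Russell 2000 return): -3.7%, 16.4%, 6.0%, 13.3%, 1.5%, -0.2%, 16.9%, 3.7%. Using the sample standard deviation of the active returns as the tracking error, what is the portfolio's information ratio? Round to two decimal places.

r̄ = (-3.7 + 16.4 + 6 + 13.3 + 1.5 − 0.2 + 16.9 + 3.7) / 8 = 6.7375%
Σ(r − r̄)² = 433.9788; sample σ = √(433.9788/7) = 7.8738%
IR = r̄ / tracking error = 6.7375 / 7.8738 = 0.8557

0.86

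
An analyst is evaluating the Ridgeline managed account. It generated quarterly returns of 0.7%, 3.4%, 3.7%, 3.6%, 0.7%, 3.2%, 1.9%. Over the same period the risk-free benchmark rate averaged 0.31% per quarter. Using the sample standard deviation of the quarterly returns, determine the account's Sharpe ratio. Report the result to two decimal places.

1.60

Mean return μ = 17.20 / 7 = 2.4571%
Sample σ = √[Σ(r − μ)² / 6] = √[10.7771 / 6] = √1.7962 = 1.3402%
Sharpe = (μ − rf) / σ = (2.4571 − 0.31) / 1.3402 = 2.1471 / 1.3402 = 1.6021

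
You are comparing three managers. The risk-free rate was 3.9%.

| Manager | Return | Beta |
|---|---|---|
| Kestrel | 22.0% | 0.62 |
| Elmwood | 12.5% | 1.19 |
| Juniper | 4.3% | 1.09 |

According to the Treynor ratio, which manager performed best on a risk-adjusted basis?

Kestrel: Treynor = (22.0% − 3.9%) / 0.62 = 29.194
Elmwood: Treynor = (12.5% − 3.9%) / 1.19 = 7.227
Juniper: Treynor = (4.3% − 3.9%) / 1.09 = 0.367
Highest: Kestrel (29.194).

Kestrel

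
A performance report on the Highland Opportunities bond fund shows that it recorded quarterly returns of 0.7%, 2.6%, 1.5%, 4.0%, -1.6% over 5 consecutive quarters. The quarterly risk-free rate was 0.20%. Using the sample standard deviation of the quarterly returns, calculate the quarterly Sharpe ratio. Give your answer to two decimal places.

0.59

r̄ = (0.7 + 2.6 + 1.5 + 4 − 1.6) / 5 = 1.4400%
Sample σ = √[Σ(r − r̄)² / 4] = √[17.6920 / 4] = √4.4230 = 2.1031%
Sharpe = (r̄ − rf) / σ = (1.4400 − 0.2) / 2.1031 = 1.2400 / 2.1031 = 0.5896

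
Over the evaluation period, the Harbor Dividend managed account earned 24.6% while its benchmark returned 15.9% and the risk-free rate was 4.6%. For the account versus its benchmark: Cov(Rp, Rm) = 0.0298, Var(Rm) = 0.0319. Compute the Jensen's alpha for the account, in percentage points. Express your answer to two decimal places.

β = Cov / Var = 0.0298 / 0.0319 = 0.9342
E[R] = Rf + β(Rm − Rf) = 4.6% + 0.9342 × (15.9% − 4.6%) = 15.1565%
α = Rp − E[R] = 24.6% − 15.1565% = 9.4435

9.44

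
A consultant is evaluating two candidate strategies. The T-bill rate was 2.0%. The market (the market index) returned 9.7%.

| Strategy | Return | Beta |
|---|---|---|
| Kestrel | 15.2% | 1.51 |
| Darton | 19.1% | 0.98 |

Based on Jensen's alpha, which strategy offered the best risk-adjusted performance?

Kestrel: α = 15.2% − [2.0% + 1.51 × (9.7% − 2.0%)] = 1.573
Darton: α = 19.1% − [2.0% + 0.98 × (9.7% − 2.0%)] = 9.554
Highest: Darton (9.554).

Darton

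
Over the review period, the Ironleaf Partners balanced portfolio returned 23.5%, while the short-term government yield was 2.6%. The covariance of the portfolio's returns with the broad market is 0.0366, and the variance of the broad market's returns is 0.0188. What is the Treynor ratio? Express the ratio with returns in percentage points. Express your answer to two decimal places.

10.74

β = Cov / Var = 0.0366 / 0.0188 = 1.9468
Treynor = (Rp − Rf) / β = (23.5% − 2.6%) / 1.9468 = 20.90 / 1.9468 = 10.7356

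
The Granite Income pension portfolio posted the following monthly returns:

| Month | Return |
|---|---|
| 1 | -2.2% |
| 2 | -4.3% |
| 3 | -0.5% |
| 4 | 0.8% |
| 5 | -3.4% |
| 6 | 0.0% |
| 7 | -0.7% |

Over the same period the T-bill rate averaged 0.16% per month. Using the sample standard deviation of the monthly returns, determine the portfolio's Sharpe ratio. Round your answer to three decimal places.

Mean return r̄ = -10.30 / 7 = -1.4714%
Sample σ = √[Σ(r − r̄)² / 6] = √[21.1143 / 6] = √3.5191 = 1.8759%
Sharpe = (r̄ − rf) / σ = (-1.4714 − 0.16) / 1.8759 = -1.6314 / 1.8759 = -0.8697

-0.870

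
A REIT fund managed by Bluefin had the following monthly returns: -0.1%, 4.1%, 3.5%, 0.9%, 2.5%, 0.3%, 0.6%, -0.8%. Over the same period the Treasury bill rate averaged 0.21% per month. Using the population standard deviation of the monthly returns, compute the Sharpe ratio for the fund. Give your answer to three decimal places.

μ = (-0.1 + 4.1 + 3.5 + 0.9 + 2.5 + 0.3 + 0.6 − 0.8) / 8 = 11.00 / 8 = 1.3750%
Σ(r − μ)² = (-0.1 − 1.3750)² + (4.1 − 1.3750)² + (3.5 − 1.3750)² + … = 22.0950
population σ = √(22.0950 / 8) = √2.7619 = 1.6619%
Sharpe = (μ − rf) / σ = (1.3750 − 0.21) / 1.6619 = 1.1650 / 1.6619 = 0.7010

0.701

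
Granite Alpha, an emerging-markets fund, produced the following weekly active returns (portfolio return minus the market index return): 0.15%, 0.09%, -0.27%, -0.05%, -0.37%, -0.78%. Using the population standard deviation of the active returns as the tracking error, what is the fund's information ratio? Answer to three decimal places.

-0.649

r̄ = (0.15 + 0.09 − 0.27 − 0.05 − 0.37 − 0.78) / 6 = -0.2050%
Population std dev = √[0.5992 / 6] = 0.3160%
IR = r̄ / tracking error = -0.2050 / 0.3160 = -0.6487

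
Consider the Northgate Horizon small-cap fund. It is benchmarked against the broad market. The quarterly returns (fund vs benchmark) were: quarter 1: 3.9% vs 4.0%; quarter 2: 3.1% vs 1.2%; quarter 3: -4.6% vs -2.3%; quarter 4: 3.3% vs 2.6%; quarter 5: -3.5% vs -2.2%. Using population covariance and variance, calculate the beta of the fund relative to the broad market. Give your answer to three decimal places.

r̄p = 0.4400%,  r̄m = 0.6600%
Cov = Σ(rp − r̄p)(rm − r̄m) / 5 = 8.9456
Var(rm) = Σ(rm − r̄m)² / 5 = 6.4304
β = Cov / Var = 8.9456 / 6.4304 = 1.3911

1.391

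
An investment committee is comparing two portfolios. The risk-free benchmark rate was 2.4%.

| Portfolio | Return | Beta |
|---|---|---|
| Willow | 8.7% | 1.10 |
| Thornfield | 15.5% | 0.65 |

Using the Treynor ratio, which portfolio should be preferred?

Willow: Treynor = (8.7% − 2.4%) / 1.10 = 5.727
Thornfield: Treynor = (15.5% − 2.4%) / 0.65 = 20.154
Highest: Thornfield (20.154).

Thornfield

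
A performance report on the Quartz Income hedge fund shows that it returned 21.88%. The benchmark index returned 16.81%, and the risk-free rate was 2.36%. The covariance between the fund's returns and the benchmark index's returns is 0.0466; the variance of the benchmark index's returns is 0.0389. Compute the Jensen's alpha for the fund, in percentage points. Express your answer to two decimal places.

2.21

β = Cov / Var = 0.0466 / 0.0389 = 1.1979
E[R] = Rf + β(Rm − Rf) = 2.36% + 1.1979 × (16.81% − 2.36%) = 19.6697%
α = Rp − E[R] = 21.88% − 19.6697% = 2.2103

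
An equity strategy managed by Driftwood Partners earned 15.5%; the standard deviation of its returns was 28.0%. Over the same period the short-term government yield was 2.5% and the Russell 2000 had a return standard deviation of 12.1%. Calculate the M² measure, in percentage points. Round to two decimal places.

8.12

Sharpe = (Rp − Rf) / σp = (15.5% − 2.5%) / 28.0% = 0.4643
M² = Rf + Sharpe × σm = 2.5% + 0.4643 × 12.1% = 8.1180%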